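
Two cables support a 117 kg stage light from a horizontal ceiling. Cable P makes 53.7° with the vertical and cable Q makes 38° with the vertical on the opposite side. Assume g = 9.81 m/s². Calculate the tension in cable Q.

Angles from the horizontal: cable P is 90° − 53.7° = 36.3°, cable Q is 90° − 38° = 52°.
Weight W = 117 × 9.81 = 1148 N acts straight down.
Horizontal: T_P cos 36.3° = T_Q cos 52°  →  T_P = 0.7639 T_Q.
Vertical: T_P sin 36.3° + T_Q sin 52° = 1148.
Substituting the horizontal relation into the vertical equation gives 1.24 T_Q = 1148, so T_Q = 925.4 N.

T_Q ≈ 925 N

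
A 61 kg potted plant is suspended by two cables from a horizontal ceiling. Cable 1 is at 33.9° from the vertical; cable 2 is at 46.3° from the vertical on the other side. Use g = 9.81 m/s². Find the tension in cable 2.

Angles from the horizontal: cable 1 is 90° − 33.9° = 56.1°, cable 2 is 90° − 46.3° = 43.7°.
Weight W = 61 × 9.81 = 598.4 N acts straight down.
Horizontal: T_1 cos 56.1° = T_2 cos 43.7°  →  T_1 = 1.296 T_2.
Vertical: T_1 sin 56.1° + T_2 sin 43.7° = 598.4.
Substituting the horizontal relation into the vertical equation gives 1.767 T_2 = 598.4, so T_2 = 338.7 N.

T_2 ≈ 339 N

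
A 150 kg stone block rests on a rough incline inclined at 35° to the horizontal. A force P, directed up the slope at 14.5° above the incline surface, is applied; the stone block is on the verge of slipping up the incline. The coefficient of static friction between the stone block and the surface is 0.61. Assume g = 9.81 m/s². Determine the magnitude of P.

P ≈ 1410 N

On the verge of sliding up the incline, friction equals μN and acts down the slope.
Perpendicular: N + P sin 14.5° = W cos 35° = 1205 N.
Along incline: P cos 14.5° = W sin 35° + μN  with W sin 35° = 844 N.
Solving the pair for P and N: P = 1409 N, N = 852.6 N (and f = μN = 520.1 N).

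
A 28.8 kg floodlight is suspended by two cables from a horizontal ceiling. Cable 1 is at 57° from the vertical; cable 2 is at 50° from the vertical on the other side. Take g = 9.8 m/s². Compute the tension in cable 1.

T_1 ≈ 226 N

Angles from the horizontal: cable 1 is 90° − 57° = 33°, cable 2 is 90° − 50° = 40°.
Weight W = 28.8 × 9.8 = 282.2 N acts straight down.
Horizontal: T_1 cos 33° = T_2 cos 40°  →  T_2 = 1.095 T_1.
Vertical: T_1 sin 33° + T_2 sin 40° = 282.2.
Substituting the horizontal relation into the vertical equation gives 1.248 T_1 = 282.2, so T_1 = 226.1 N.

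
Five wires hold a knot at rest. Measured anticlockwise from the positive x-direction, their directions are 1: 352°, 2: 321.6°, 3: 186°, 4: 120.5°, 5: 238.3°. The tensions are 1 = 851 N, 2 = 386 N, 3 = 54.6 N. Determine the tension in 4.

T_4 ≈ 1270 N

Resolve: ΣF_x = 851 cos 352° + 386 cos 321.6° + 54.6 cos 186° + T_4 cos 120.5° + T_5 cos 238.3° = 0.
        ΣF_y = 851 sin 352° + 386 sin 321.6° + 54.6 sin 186° + T_4 sin 120.5° + T_5 sin 238.3° = 0.
The known terms sum to (1091, -363.9) N, so -0.5075 T_4 − 0.5255 T_5 = -1091 and 0.8616 T_4 − 0.8508 T_5 = 363.9.
Solving simultaneously: T_4 = 1265 N, T_5 = 853.8 N.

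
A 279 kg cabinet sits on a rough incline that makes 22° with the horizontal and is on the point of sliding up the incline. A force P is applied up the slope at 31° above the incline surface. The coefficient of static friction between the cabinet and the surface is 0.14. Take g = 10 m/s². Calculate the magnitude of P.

On the verge of sliding up the incline, friction equals μN and acts down the slope.
Perpendicular: N + P sin 31° = W cos 22° = 2587 N.
Along incline: P cos 31° = W sin 22° + μN  with W sin 22° = 1045 N.
Solving the pair for P and N: P = 1514 N, N = 1807 N (and f = μN = 253 N).

P ≈ 1510 N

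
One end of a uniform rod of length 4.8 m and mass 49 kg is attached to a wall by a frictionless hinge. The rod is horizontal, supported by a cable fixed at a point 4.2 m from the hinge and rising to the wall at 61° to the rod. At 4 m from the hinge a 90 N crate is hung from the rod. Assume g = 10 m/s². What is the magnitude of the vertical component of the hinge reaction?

|H_y| ≈ 214 N

Take torques about the hinge: T sin 61° · 4.2 = 49×10×2.4 + 90×4 = 1536 N·m.
So T = 1536 / (0.8746 × 4.2) = 418.14 N.
ΣF_y = 0: H_y = (49×10 + 90) − T sin 61° = 580 − 365.71 = 214.29 N.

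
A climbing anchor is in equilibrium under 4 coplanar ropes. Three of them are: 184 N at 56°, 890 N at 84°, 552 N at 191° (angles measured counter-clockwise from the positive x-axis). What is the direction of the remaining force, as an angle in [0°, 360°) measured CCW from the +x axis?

θ ≈ 290°

Sum the known components: ΣF_x = -345.9 N, ΣF_y = 932.3 N.
For equilibrium the remaining force must supply (−ΣF_x, −ΣF_y) = (345.9, -932.3) N.
Magnitude = √((345.9)² + (-932.3)²) = 994.5 N; direction = atan2(-932.3, 345.9) = 290.4°.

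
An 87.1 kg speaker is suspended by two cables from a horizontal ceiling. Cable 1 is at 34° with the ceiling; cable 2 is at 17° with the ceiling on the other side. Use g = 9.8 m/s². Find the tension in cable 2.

Weight W = 87.1 × 9.8 = 853.6 N acts straight down.
Horizontal: T_1 cos 34° = T_2 cos 17°  →  T_1 = 1.154 T_2.
Vertical: T_1 sin 34° + T_2 sin 17° = 853.6.
Substituting the horizontal relation into the vertical equation gives 0.9374 T_2 = 853.6, so T_2 = 910.6 N.

T_2 ≈ 911 N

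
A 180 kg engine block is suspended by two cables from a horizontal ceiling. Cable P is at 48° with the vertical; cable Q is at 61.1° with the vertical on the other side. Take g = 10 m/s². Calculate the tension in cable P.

T_P ≈ 1670 N

Angles from the horizontal: cable P is 90° − 48° = 42°, cable Q is 90° − 61.1° = 28.9°.
Weight W = 180 × 10 = 1800 N acts straight down.
Horizontal: T_P cos 42° = T_Q cos 28.9°  →  T_Q = 0.8489 T_P.
Vertical: T_P sin 42° + T_Q sin 28.9° = 1800.
Substituting the horizontal relation into the vertical equation gives 1.079 T_P = 1800, so T_P = 1668 N.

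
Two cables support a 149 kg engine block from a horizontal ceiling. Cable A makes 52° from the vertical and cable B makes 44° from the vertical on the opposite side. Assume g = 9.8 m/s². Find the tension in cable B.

T_B ≈ 1160 N

Angles from the horizontal: cable A is 90° − 52° = 38°, cable B is 90° − 44° = 46°.
Weight W = 149 × 9.8 = 1460 N acts straight down.
Horizontal: T_A cos 38° = T_B cos 46°  →  T_A = 0.8815 T_B.
Vertical: T_A sin 38° + T_B sin 46° = 1460.
Substituting the horizontal relation into the vertical equation gives 1.262 T_B = 1460, so T_B = 1157 N.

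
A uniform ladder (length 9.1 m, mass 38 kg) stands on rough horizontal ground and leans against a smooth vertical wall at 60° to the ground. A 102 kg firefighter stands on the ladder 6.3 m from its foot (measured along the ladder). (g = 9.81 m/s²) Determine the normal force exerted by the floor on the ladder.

N_floor ≈ 1370 N

ΣF_y = 0: N_floor = 38×9.81 + 102×9.81 = 1373.4 N.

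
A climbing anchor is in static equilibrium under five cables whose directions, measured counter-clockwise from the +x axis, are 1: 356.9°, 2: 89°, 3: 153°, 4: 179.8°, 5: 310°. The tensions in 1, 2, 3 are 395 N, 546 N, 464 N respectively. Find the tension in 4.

Resolve: ΣF_x = 395 cos 356.9° + 546 cos 89° + 464 cos 153° + T_4 cos 179.8° + T_5 cos 310° = 0.
        ΣF_y = 395 sin 356.9° + 546 sin 89° + 464 sin 153° + T_4 sin 179.8° + T_5 sin 310° = 0.
The known terms sum to (-9.476, 735.2) N, so -1.0000 T_4 + 0.6428 T_5 = 9.476 and 0.0035 T_4 − 0.7660 T_5 = -735.2.
Solving simultaneously: T_4 = 609.2 N, T_5 = 962.5 N.

T_4 ≈ 609 N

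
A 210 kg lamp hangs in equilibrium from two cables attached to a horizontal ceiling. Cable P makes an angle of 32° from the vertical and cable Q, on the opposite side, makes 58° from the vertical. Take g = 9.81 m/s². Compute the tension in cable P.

T_P ≈ 1750 N

Angles from the horizontal: cable P is 90° − 32° = 58°, cable Q is 90° − 58° = 32°.
Weight W = 210 × 9.81 = 2060 N acts straight down.
Horizontal: T_P cos 58° = T_Q cos 32°  →  T_Q = 0.6249 T_P.
Vertical: T_P sin 58° + T_Q sin 32° = 2060.
Substituting the horizontal relation into the vertical equation gives 1.179 T_P = 2060, so T_P = 1747 N.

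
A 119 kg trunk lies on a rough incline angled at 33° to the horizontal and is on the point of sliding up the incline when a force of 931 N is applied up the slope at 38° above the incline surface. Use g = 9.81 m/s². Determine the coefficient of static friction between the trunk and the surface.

On the verge of sliding up the incline, friction is at its maximum μN and acts down the slope.
Perpendicular to incline: N = W cos 33° − P sin 38° = 979.1 − 573.2 = 405.9 N.
Along incline: P cos 38° − μN = W sin 33° → μ = −(W sin 33° − P cos 38°) / N = 0.241.

μ ≈ 0.241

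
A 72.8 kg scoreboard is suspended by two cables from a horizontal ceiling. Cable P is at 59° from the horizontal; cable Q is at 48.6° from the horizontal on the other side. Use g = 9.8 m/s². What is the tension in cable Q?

T_Q ≈ 385 N

Weight W = 72.8 × 9.8 = 713.4 N acts straight down.
Horizontal: T_P cos 59° = T_Q cos 48.6°  →  T_P = 1.284 T_Q.
Vertical: T_P sin 59° + T_Q sin 48.6° = 713.4.
Substituting the horizontal relation into the vertical equation gives 1.851 T_Q = 713.4, so T_Q = 385.5 N.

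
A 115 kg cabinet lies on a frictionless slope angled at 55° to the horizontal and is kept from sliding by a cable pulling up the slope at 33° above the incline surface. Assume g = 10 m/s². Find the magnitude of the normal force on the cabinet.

N ≈ 47.9 N

Take axes along and perpendicular to the incline. Weight components: W sin 55° = 942 N down-slope, W cos 55° = 659.6 N into the surface.
Along incline: T cos 33° = W sin 55° → T = 1123 N.
Perpendicular: N = W cos 55° − T sin 33° = 47.85 N.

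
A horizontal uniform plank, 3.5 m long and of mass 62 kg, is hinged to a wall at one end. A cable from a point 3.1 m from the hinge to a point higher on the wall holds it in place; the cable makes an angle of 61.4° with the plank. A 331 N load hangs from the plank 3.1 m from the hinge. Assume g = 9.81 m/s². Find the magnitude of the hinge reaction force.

Take torques about the hinge: T sin 61.4° · 3.1 = 62×9.81×1.75 + 331×3.1 = 2090.5 N·m.
So T = 2090.5 / (0.8780 × 3.1) = 768.07 N.
ΣF_x = 0: H_x = T cos 61.4° = 367.67 N.
ΣF_y = 0: H_y = (62×9.81 + 331) − T sin 61.4° = 939.22 − 674.35 = 264.87 N.
|H| = √(H_x² + H_y²) = √((367.67)² + (264.87)²) = 453.14 N.

|H| ≈ 453 N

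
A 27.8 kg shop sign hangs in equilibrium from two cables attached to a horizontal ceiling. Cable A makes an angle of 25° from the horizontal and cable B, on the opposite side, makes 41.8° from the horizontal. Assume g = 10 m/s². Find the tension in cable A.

T_A ≈ 225 N

Weight W = 27.8 × 10 = 278 N acts straight down.
Horizontal: T_A cos 25° = T_B cos 41.8°  →  T_B = 1.216 T_A.
Vertical: T_A sin 25° + T_B sin 41.8° = 278.
Substituting the horizontal relation into the vertical equation gives 1.233 T_A = 278, so T_A = 225.5 N.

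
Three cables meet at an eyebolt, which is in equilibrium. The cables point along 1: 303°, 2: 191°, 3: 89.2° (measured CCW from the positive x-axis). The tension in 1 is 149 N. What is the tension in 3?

T_3 ≈ 141 N

Resolve: ΣF_x = 149 cos 303° + T_2 cos 191° + T_3 cos 89.2° = 0.
        ΣF_y = 149 sin 303° + T_2 sin 191° + T_3 sin 89.2° = 0.
The known terms sum to (81.15, -125) N, so -0.9816 T_2 + 0.0140 T_3 = -81.15 and -0.1908 T_2 + 0.9999 T_3 = 125.
Solving simultaneously: T_2 = 84.68 N, T_3 = 141.1 N.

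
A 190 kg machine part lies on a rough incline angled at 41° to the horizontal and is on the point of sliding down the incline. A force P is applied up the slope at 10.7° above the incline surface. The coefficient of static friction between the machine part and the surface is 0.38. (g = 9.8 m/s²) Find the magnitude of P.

P ≈ 754 N

On the verge of sliding down the incline, friction equals μN and acts up the slope.
Perpendicular: N + P sin 10.7° = W cos 41° = 1405 N.
Along incline: P cos 10.7° + μN = W sin 41° with W sin 41° = 1222 N.
Solving the pair for P and N: P = 753.9 N, N = 1265 N (and f = μN = 480.8 N).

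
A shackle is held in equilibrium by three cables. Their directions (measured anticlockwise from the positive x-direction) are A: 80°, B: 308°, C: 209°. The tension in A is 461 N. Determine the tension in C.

Resolve: ΣF_x = 461 cos 80° + T_B cos 308° + T_C cos 209° = 0.
        ΣF_y = 461 sin 80° + T_B sin 308° + T_C sin 209° = 0.
The known terms sum to (80.05, 454) N, so 0.6157 T_B − 0.8746 T_C = -80.05 and -0.7880 T_B − 0.4848 T_C = -454.
Solving simultaneously: T_B = 362.7 N, T_C = 346.9 N.

T_C ≈ 347 N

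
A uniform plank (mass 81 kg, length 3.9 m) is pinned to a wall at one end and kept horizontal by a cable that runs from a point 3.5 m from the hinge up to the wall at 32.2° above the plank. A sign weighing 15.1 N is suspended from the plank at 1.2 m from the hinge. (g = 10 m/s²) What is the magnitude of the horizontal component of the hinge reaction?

Take torques about the hinge: T sin 32.2° · 3.5 = 81×10×1.95 + 15.1×1.2 = 1597.6 N·m.
So T = 1597.6 / (0.5329 × 3.5) = 856.6 N.
ΣF_x = 0: H_x = T cos 32.2° = 724.85 N.

H_x ≈ 725 N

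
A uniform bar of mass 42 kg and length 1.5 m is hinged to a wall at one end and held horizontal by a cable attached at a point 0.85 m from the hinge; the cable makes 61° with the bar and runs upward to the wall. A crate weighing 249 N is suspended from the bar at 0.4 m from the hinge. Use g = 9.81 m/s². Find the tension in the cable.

T ≈ 550 N

Take torques about the hinge: T sin 61° · 0.85 = 42×9.81×0.75 + 249×0.4 = 408.62 N·m.
So T = 408.62 / (0.8746 × 0.85) = 549.64 N.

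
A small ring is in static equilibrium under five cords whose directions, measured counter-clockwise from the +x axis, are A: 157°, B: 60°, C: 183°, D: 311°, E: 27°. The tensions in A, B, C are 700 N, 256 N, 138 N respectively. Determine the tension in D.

T_D ≈ 754 N

Resolve: ΣF_x = 700 cos 157° + 256 cos 60° + 138 cos 183° + T_D cos 311° + T_E cos 27° = 0.
        ΣF_y = 700 sin 157° + 256 sin 60° + 138 sin 183° + T_D sin 311° + T_E sin 27° = 0.
The known terms sum to (-654.2, 488) N, so 0.6561 T_D + 0.8910 T_E = 654.2 and -0.7547 T_D + 0.4540 T_E = -488.
Solving simultaneously: T_D = 754.2 N, T_E = 178.9 N.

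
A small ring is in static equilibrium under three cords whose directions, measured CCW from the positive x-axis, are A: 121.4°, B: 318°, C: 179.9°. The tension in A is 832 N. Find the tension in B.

Resolve: ΣF_x = 832 cos 121.4° + T_B cos 318° + T_C cos 179.9° = 0.
        ΣF_y = 832 sin 121.4° + T_B sin 318° + T_C sin 179.9° = 0.
The known terms sum to (-433.5, 710.2) N, so 0.7431 T_B − 1.0000 T_C = 433.5 and -0.6691 T_B + 0.0017 T_C = -710.2.
Solving simultaneously: T_B = 1062 N, T_C = 355.9 N.

T_B ≈ 1060 N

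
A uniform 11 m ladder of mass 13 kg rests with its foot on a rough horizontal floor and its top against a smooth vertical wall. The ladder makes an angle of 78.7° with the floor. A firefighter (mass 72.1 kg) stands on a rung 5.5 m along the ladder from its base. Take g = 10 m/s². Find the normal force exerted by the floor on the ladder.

N_floor ≈ 851 N

ΣF_y = 0: N_floor = 13×10 + 72.1×10 = 851 N.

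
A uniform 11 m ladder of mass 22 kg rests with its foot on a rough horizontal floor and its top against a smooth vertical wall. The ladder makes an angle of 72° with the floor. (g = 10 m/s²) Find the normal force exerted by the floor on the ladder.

ΣF_y = 0: N_floor = 22×10 = 220 N.

N_floor ≈ 220 N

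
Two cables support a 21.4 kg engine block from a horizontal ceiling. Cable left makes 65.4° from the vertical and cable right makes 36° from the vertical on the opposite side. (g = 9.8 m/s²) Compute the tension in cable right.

T_right ≈ 195 N

Angles from the horizontal: cable left is 90° − 65.4° = 24.6°, cable right is 90° − 36° = 54°.
Weight W = 21.4 × 9.8 = 209.7 N acts straight down.
Horizontal: T_left cos 24.6° = T_right cos 54°  →  T_left = 0.6465 T_right.
Vertical: T_left sin 24.6° + T_right sin 54° = 209.7.
Substituting the horizontal relation into the vertical equation gives 1.078 T_right = 209.7, so T_right = 194.5 N.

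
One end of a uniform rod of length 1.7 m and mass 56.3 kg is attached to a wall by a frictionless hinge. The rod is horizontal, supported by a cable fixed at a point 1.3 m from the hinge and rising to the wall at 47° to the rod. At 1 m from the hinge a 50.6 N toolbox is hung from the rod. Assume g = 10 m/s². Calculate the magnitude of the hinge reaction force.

|H| ≈ 432 N

Take torques about the hinge: T sin 47° · 1.3 = 56.3×10×0.85 + 50.6×1 = 529.15 N·m.
So T = 529.15 / (0.7314 × 1.3) = 556.55 N.
ΣF_x = 0: H_x = T cos 47° = 379.57 N.
ΣF_y = 0: H_y = (56.3×10 + 50.6) − T sin 47° = 613.6 − 407.04 = 206.56 N.
|H| = √(H_x² + H_y²) = √((379.57)² + (206.56)²) = 432.14 N.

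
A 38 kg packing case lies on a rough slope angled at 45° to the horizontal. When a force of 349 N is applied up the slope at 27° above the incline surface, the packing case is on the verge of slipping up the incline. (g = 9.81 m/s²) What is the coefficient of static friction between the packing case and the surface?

On the verge of sliding up the incline, friction is at its maximum μN and acts down the slope.
Perpendicular to incline: N = W cos 45° − P sin 27° = 263.6 − 158.4 = 105.2 N.
Along incline: P cos 27° − μN = W sin 45° → μ = −(W sin 45° − P cos 27°) / N = 0.4505.

μ ≈ 0.450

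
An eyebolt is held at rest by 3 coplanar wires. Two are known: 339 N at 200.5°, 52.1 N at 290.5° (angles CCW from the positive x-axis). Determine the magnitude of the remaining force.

Sum the known components: ΣF_x = -299.3 N, ΣF_y = -167.5 N.
For equilibrium the remaining force must supply (−ΣF_x, −ΣF_y) = (299.3, 167.5) N.
Magnitude = √((299.3)² + (167.5)²) = 343 N; direction = atan2(167.5, 299.3) = 29.2°.

F ≈ 343 N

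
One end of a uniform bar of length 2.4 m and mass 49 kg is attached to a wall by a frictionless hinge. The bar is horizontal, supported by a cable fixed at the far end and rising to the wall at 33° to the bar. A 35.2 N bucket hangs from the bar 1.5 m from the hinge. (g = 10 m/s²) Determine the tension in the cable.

T ≈ 490 N

Take torques about the hinge: T sin 33° · 2.4 = 49×10×1.2 + 35.2×1.5 = 640.8 N·m.
So T = 640.8 / (0.5446 × 2.4) = 490.23 N.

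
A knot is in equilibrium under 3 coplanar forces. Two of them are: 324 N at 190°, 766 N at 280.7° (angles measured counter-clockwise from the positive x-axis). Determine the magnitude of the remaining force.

F ≈ 828 N

Sum the known components: ΣF_x = -176.9 N, ΣF_y = -808.9 N.
For equilibrium the remaining force must supply (−ΣF_x, −ΣF_y) = (176.9, 808.9) N.
Magnitude = √((176.9)² + (808.9)²) = 828.1 N; direction = atan2(808.9, 176.9) = 77.7°.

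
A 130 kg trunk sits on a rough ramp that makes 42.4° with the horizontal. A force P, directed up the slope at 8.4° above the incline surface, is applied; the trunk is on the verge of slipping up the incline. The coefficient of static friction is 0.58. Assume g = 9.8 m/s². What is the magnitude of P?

On the verge of sliding up the incline, friction equals μN and acts down the slope.
Perpendicular: N + P sin 8.4° = W cos 42.4° = 940.8 N.
Along incline: P cos 8.4° = W sin 42.4° + μN  with W sin 42.4° = 859.1 N.
Solving the pair for P and N: P = 1308 N, N = 749.7 N (and f = μN = 434.8 N).

P ≈ 1310 N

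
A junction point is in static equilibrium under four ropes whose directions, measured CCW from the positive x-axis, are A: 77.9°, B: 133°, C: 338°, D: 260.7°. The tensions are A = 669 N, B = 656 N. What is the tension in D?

T_D ≈ 960 N

Resolve: ΣF_x = 669 cos 77.9° + 656 cos 133° + T_C cos 338° + T_D cos 260.7° = 0.
        ΣF_y = 669 sin 77.9° + 656 sin 133° + T_C sin 338° + T_D sin 260.7° = 0.
The known terms sum to (-307.2, 1134) N, so 0.9272 T_C − 0.1616 T_D = 307.2 and -0.3746 T_C − 0.9869 T_D = -1134.
Solving simultaneously: T_C = 498.6 N, T_D = 959.8 N.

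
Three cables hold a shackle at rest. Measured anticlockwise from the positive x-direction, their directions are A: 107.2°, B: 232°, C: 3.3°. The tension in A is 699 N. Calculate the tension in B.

Resolve: ΣF_x = 699 cos 107.2° + T_B cos 232° + T_C cos 3.3° = 0.
        ΣF_y = 699 sin 107.2° + T_B sin 232° + T_C sin 3.3° = 0.
The known terms sum to (-206.7, 667.7) N, so -0.6157 T_B + 0.9983 T_C = 206.7 and -0.7880 T_B + 0.0576 T_C = -667.7.
Solving simultaneously: T_B = 903.2 N, T_C = 764 N.

T_B ≈ 903 N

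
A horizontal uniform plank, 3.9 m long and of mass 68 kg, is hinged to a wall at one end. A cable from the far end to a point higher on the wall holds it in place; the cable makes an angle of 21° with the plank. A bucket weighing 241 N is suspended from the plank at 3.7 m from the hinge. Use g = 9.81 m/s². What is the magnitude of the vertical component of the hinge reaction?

Take torques about the hinge: T sin 21° · 3.9 = 68×9.81×1.95 + 241×3.7 = 2192.5 N·m.
So T = 2192.5 / (0.3584 × 3.9) = 1568.7 N.
ΣF_y = 0: H_y = (68×9.81 + 241) − T sin 21° = 908.08 − 562.18 = 345.9 N.

|H_y| ≈ 346 N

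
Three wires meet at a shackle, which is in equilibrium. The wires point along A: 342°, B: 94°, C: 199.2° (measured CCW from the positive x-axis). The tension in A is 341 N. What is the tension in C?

T_C ≈ 328 N

Resolve: ΣF_x = 341 cos 342° + T_B cos 94° + T_C cos 199.2° = 0.
        ΣF_y = 341 sin 342° + T_B sin 94° + T_C sin 199.2° = 0.
The known terms sum to (324.3, -105.4) N, so -0.0698 T_B − 0.9444 T_C = -324.3 and 0.9976 T_B − 0.3289 T_C = 105.4.
Solving simultaneously: T_B = 213.6 N, T_C = 327.6 N.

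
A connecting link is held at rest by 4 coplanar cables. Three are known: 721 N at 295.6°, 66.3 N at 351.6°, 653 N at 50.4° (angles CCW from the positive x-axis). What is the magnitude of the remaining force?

Sum the known components: ΣF_x = 793.4 N, ΣF_y = -156.8 N.
For equilibrium the remaining force must supply (−ΣF_x, −ΣF_y) = (-793.4, 156.8) N.
Magnitude = √((-793.4)² + (156.8)²) = 808.7 N; direction = atan2(156.8, -793.4) = 168.8°.

F ≈ 809 N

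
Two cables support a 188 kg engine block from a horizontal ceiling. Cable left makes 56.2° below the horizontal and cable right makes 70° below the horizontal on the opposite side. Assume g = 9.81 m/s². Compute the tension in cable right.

Weight W = 188 × 9.81 = 1844 N acts straight down.
Horizontal: T_left cos 56.2° = T_right cos 70°  →  T_left = 0.6148 T_right.
Vertical: T_left sin 56.2° + T_right sin 70° = 1844.
Substituting the horizontal relation into the vertical equation gives 1.451 T_right = 1844, so T_right = 1271 N.

T_right ≈ 1270 N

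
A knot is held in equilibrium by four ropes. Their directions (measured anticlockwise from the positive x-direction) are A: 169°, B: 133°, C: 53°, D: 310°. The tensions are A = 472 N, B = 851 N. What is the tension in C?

Resolve: ΣF_x = 472 cos 169° + 851 cos 133° + T_C cos 53° + T_D cos 310° = 0.
        ΣF_y = 472 sin 169° + 851 sin 133° + T_C sin 53° + T_D sin 310° = 0.
The known terms sum to (-1044, 712.4) N, so 0.6018 T_C + 0.6428 T_D = 1044 and 0.7986 T_C − 0.7660 T_D = -712.4.
Solving simultaneously: T_C = 350.6 N, T_D = 1296 N.

T_C ≈ 351 N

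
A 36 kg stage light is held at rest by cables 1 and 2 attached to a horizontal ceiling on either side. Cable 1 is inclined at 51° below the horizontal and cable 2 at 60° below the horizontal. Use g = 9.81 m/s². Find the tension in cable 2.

T_2 ≈ 238 N

Weight W = 36 × 9.81 = 353.2 N acts straight down.
Horizontal: T_1 cos 51° = T_2 cos 60°  →  T_1 = 0.7945 T_2.
Vertical: T_1 sin 51° + T_2 sin 60° = 353.2.
Substituting the horizontal relation into the vertical equation gives 1.483 T_2 = 353.2, so T_2 = 238.1 N.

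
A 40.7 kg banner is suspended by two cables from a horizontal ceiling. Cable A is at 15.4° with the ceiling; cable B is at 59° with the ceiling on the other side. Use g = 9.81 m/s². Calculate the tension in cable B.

Weight W = 40.7 × 9.81 = 399.3 N acts straight down.
Horizontal: T_A cos 15.4° = T_B cos 59°  →  T_A = 0.5342 T_B.
Vertical: T_A sin 15.4° + T_B sin 59° = 399.3.
Substituting the horizontal relation into the vertical equation gives 0.999 T_B = 399.3, so T_B = 399.7 N.

T_B ≈ 400 N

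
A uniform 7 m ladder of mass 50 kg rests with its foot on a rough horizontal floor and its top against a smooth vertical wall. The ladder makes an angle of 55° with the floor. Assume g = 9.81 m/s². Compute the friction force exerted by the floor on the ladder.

Torques about the foot: N_wall · 7 sin 55° = 50×9.81×3.5 cos 55° → N_wall = 171.73 N.
ΣF_x = 0: f_floor = N_wall = 171.73 N.

f ≈ 172 N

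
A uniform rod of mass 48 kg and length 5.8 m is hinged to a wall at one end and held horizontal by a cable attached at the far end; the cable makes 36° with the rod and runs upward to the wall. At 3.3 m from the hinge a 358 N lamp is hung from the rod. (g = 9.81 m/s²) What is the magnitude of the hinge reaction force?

|H| ≈ 719 N

Take torques about the hinge: T sin 36° · 5.8 = 48×9.81×2.9 + 358×3.3 = 2547 N·m.
So T = 2547 / (0.5878 × 5.8) = 747.09 N.
ΣF_x = 0: H_x = T cos 36° = 604.41 N.
ΣF_y = 0: H_y = (48×9.81 + 358) − T sin 36° = 828.88 − 439.13 = 389.75 N.
|H| = √(H_x² + H_y²) = √((604.41)² + (389.75)²) = 719.18 N.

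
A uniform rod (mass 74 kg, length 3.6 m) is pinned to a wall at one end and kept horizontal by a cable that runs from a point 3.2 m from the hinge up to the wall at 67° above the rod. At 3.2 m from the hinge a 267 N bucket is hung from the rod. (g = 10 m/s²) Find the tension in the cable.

T ≈ 742 N

Take torques about the hinge: T sin 67° · 3.2 = 74×10×1.8 + 267×3.2 = 2186.4 N·m.
So T = 2186.4 / (0.9205 × 3.2) = 742.26 N.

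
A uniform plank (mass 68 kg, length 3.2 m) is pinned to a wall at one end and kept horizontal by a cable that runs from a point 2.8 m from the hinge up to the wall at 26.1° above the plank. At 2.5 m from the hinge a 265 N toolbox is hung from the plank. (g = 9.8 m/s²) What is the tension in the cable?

T ≈ 1400 N

Take torques about the hinge: T sin 26.1° · 2.8 = 68×9.8×1.6 + 265×2.5 = 1728.7 N·m.
So T = 1728.7 / (0.4399 × 2.8) = 1403.4 N.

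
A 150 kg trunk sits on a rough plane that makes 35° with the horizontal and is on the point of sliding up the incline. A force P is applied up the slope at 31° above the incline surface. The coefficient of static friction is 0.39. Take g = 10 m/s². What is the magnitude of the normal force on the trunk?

On the verge of sliding up the incline, friction equals μN and acts down the slope.
Perpendicular: N + P sin 31° = W cos 35° = 1229 N.
Along incline: P cos 31° = W sin 35° + μN  with W sin 35° = 860.4 N.
Solving the pair for P and N: P = 1266 N, N = 576.6 N (and f = μN = 224.9 N).

N ≈ 577 N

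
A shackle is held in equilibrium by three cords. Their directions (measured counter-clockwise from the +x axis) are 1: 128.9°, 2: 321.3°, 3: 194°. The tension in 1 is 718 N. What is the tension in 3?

Resolve: ΣF_x = 718 cos 128.9° + T_2 cos 321.3° + T_3 cos 194° = 0.
        ΣF_y = 718 sin 128.9° + T_2 sin 321.3° + T_3 sin 194° = 0.
The known terms sum to (-450.9, 558.8) N, so 0.7804 T_2 − 0.9703 T_3 = 450.9 and -0.6252 T_2 − 0.2419 T_3 = -558.8.
Solving simultaneously: T_2 = 818.7 N, T_3 = 193.8 N.

T_3 ≈ 194 N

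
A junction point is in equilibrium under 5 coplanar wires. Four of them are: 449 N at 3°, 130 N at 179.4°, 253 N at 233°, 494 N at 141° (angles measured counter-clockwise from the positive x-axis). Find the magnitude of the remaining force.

F ≈ 256 N

Sum the known components: ΣF_x = -217.8 N, ΣF_y = 133.7 N.
For equilibrium the remaining force must supply (−ΣF_x, −ΣF_y) = (217.8, -133.7) N.
Magnitude = √((217.8)² + (-133.7)²) = 255.5 N; direction = atan2(-133.7, 217.8) = 328.5°.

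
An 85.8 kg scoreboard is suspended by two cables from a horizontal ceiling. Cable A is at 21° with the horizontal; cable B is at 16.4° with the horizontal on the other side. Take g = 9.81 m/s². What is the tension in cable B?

Weight W = 85.8 × 9.81 = 841.7 N acts straight down.
Horizontal: T_A cos 21° = T_B cos 16.4°  →  T_A = 1.028 T_B.
Vertical: T_A sin 21° + T_B sin 16.4° = 841.7.
Substituting the horizontal relation into the vertical equation gives 0.6506 T_B = 841.7, so T_B = 1294 N.

T_B ≈ 1290 N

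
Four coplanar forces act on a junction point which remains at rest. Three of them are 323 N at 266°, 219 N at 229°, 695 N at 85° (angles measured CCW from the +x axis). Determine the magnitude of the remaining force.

F ≈ 230 N

Sum the known components: ΣF_x = -105.6 N, ΣF_y = 204.9 N.
For equilibrium the remaining force must supply (−ΣF_x, −ΣF_y) = (105.6, -204.9) N.
Magnitude = √((105.6)² + (-204.9)²) = 230.5 N; direction = atan2(-204.9, 105.6) = 297.3°.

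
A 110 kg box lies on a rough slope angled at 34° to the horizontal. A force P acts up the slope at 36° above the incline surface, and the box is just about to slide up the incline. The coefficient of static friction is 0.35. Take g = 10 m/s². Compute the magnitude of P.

On the verge of sliding up the incline, friction equals μN and acts down the slope.
Perpendicular: N + P sin 36° = W cos 34° = 911.9 N.
Along incline: P cos 36° = W sin 34° + μN  with W sin 34° = 615.1 N.
Solving the pair for P and N: P = 920.7 N, N = 370.8 N (and f = μN = 129.8 N).

P ≈ 921 N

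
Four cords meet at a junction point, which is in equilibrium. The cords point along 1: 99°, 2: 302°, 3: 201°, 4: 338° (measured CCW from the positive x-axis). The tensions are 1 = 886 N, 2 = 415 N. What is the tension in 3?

Resolve: ΣF_x = 886 cos 99° + 415 cos 302° + T_3 cos 201° + T_4 cos 338° = 0.
        ΣF_y = 886 sin 99° + 415 sin 302° + T_3 sin 201° + T_4 sin 338° = 0.
The known terms sum to (81.32, 523.2) N, so -0.9336 T_3 + 0.9272 T_4 = -81.32 and -0.3584 T_3 − 0.3746 T_4 = -523.2.
Solving simultaneously: T_3 = 755.9 N, T_4 = 673.4 N.

T_3 ≈ 756 N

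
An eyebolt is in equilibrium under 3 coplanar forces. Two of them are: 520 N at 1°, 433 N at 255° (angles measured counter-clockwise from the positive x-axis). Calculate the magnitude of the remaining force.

Sum the known components: ΣF_x = 407.9 N, ΣF_y = -409.2 N.
For equilibrium the remaining force must supply (−ΣF_x, −ΣF_y) = (-407.9, 409.2) N.
Magnitude = √((-407.9)² + (409.2)²) = 577.7 N; direction = atan2(409.2, -407.9) = 134.9°.

F ≈ 578 N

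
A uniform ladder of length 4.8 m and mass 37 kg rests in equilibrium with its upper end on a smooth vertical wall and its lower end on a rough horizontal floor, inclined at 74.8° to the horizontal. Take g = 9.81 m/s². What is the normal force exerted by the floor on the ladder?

ΣF_y = 0: N_floor = 37×9.81 = 362.97 N.

N_floor ≈ 363 N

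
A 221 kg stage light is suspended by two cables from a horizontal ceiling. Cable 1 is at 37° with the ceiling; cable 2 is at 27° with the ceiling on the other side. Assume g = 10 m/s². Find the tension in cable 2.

Weight W = 221 × 10 = 2210 N acts straight down.
Horizontal: T_1 cos 37° = T_2 cos 27°  →  T_1 = 1.116 T_2.
Vertical: T_1 sin 37° + T_2 sin 27° = 2210.
Substituting the horizontal relation into the vertical equation gives 1.125 T_2 = 2210, so T_2 = 1964 N.

T_2 ≈ 1960 N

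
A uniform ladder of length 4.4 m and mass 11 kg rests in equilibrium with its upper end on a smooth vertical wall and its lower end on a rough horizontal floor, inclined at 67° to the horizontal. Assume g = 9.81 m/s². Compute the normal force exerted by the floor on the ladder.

N_floor ≈ 108 N

ΣF_y = 0: N_floor = 11×9.81 = 107.91 N.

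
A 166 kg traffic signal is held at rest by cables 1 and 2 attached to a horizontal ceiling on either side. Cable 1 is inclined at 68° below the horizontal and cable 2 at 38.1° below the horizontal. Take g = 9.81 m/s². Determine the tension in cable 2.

T_2 ≈ 635 N

Weight W = 166 × 9.81 = 1628 N acts straight down.
Horizontal: T_1 cos 68° = T_2 cos 38.1°  →  T_1 = 2.101 T_2.
Vertical: T_1 sin 68° + T_2 sin 38.1° = 1628.
Substituting the horizontal relation into the vertical equation gives 2.565 T_2 = 1628, so T_2 = 634.9 N.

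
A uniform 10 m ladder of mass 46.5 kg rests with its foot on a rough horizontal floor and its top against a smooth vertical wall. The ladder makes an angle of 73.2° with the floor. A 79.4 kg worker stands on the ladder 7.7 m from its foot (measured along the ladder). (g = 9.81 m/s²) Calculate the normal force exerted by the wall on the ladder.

Torques about the foot: N_wall · 10 sin 73.2° = 46.5×9.81×5 cos 73.2° + 79.4×9.81×7.7 cos 73.2° → N_wall = 249.94 N.

N_wall ≈ 250 N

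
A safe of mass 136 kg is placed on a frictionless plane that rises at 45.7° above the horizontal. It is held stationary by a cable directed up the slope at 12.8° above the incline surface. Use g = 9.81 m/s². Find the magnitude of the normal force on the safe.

Take axes along and perpendicular to the incline. Weight components: W sin 45.7° = 954.8 N down-slope, W cos 45.7° = 931.8 N into the surface.
Along incline: T cos 12.8° = W sin 45.7° → T = 979.2 N.
Perpendicular: N = W cos 45.7° − T sin 12.8° = 714.9 N.

N ≈ 715 N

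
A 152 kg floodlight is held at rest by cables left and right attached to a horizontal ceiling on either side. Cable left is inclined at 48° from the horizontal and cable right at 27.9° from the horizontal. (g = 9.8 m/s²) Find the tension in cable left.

T_left ≈ 1360 N

Weight W = 152 × 9.8 = 1490 N acts straight down.
Horizontal: T_left cos 48° = T_right cos 27.9°  →  T_right = 0.7571 T_left.
Vertical: T_left sin 48° + T_right sin 27.9° = 1490.
Substituting the horizontal relation into the vertical equation gives 1.097 T_left = 1490, so T_left = 1357 N.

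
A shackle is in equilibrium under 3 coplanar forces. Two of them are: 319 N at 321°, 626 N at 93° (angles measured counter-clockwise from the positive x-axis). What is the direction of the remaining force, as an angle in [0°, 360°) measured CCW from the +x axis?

Sum the known components: ΣF_x = 215.1 N, ΣF_y = 424.4 N.
For equilibrium the remaining force must supply (−ΣF_x, −ΣF_y) = (-215.1, -424.4) N.
Magnitude = √((-215.1)² + (-424.4)²) = 475.8 N; direction = atan2(-424.4, -215.1) = 243.1°.

θ ≈ 243°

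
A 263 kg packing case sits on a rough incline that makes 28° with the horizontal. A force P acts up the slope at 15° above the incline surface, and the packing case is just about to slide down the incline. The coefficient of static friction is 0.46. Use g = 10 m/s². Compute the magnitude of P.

P ≈ 197 N

On the verge of sliding down the incline, friction equals μN and acts up the slope.
Perpendicular: N + P sin 15° = W cos 28° = 2322 N.
Along incline: P cos 15° + μN = W sin 28° with W sin 28° = 1235 N.
Solving the pair for P and N: P = 196.6 N, N = 2271 N (and f = μN = 1045 N).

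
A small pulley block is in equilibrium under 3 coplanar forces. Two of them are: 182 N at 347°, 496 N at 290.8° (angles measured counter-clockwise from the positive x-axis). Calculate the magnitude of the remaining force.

Sum the known components: ΣF_x = 353.5 N, ΣF_y = -504.6 N.
For equilibrium the remaining force must supply (−ΣF_x, −ΣF_y) = (-353.5, 504.6) N.
Magnitude = √((-353.5)² + (504.6)²) = 616.1 N; direction = atan2(504.6, -353.5) = 125.0°.

F ≈ 616 N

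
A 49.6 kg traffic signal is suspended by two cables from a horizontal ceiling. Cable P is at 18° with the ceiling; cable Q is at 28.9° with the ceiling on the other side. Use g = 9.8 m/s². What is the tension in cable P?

Weight W = 49.6 × 9.8 = 486.1 N acts straight down.
Horizontal: T_P cos 18° = T_Q cos 28.9°  →  T_Q = 1.086 T_P.
Vertical: T_P sin 18° + T_Q sin 28.9° = 486.1.
Substituting the horizontal relation into the vertical equation gives 0.834 T_P = 486.1, so T_P = 582.8 N.

T_P ≈ 583 N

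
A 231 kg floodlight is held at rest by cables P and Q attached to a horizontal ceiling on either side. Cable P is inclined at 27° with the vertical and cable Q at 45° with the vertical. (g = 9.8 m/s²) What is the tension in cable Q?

Angles from the horizontal: cable P is 90° − 27° = 63°, cable Q is 90° − 45° = 45°.
Weight W = 231 × 9.8 = 2264 N acts straight down.
Horizontal: T_P cos 63° = T_Q cos 45°  →  T_P = 1.558 T_Q.
Vertical: T_P sin 63° + T_Q sin 45° = 2264.
Substituting the horizontal relation into the vertical equation gives 2.095 T_Q = 2264, so T_Q = 1081 N.

T_Q ≈ 1080 N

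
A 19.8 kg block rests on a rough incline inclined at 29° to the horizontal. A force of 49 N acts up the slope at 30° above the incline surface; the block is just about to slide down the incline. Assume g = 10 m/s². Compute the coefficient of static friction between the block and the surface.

On the verge of sliding down the incline, friction is at its maximum μN and acts up the slope.
Perpendicular to incline: N = W cos 29° − P sin 30° = 173.2 − 24.5 = 148.7 N.
Along incline: P cos 30° + μN = W sin 29° → μ = (W sin 29° − P cos 30°) / N = 0.3602.

μ ≈ 0.360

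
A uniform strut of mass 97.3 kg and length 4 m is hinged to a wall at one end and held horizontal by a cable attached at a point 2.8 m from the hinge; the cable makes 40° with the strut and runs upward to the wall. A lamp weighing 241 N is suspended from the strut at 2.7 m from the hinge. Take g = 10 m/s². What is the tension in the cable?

T ≈ 1440 N

Take torques about the hinge: T sin 40° · 2.8 = 97.3×10×2 + 241×2.7 = 2596.7 N·m.
So T = 2596.7 / (0.6428 × 2.8) = 1442.8 N.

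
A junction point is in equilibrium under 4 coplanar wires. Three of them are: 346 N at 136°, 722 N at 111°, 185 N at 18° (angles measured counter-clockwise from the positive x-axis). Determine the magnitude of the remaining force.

F ≈ 1030 N

Sum the known components: ΣF_x = -331.7 N, ΣF_y = 971.6 N.
For equilibrium the remaining force must supply (−ΣF_x, −ΣF_y) = (331.7, -971.6) N.
Magnitude = √((331.7)² + (-971.6)²) = 1027 N; direction = atan2(-971.6, 331.7) = 288.8°.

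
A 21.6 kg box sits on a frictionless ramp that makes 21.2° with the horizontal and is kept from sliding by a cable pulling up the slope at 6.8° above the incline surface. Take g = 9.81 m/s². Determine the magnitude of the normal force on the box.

Take axes along and perpendicular to the incline. Weight components: W sin 21.2° = 76.63 N down-slope, W cos 21.2° = 197.6 N into the surface.
Along incline: T cos 6.8° = W sin 21.2° → T = 77.17 N.
Perpendicular: N = W cos 21.2° − T sin 6.8° = 188.4 N.

N ≈ 188 N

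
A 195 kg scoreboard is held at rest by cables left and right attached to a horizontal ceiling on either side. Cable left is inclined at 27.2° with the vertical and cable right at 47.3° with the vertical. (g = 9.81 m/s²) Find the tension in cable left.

Angles from the horizontal: cable left is 90° − 27.2° = 62.8°, cable right is 90° − 47.3° = 42.7°.
Weight W = 195 × 9.81 = 1913 N acts straight down.
Horizontal: T_left cos 62.8° = T_right cos 42.7°  →  T_right = 0.622 T_left.
Vertical: T_left sin 62.8° + T_right sin 42.7° = 1913.
Substituting the horizontal relation into the vertical equation gives 1.311 T_left = 1913, so T_left = 1459 N.

T_left ≈ 1460 N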